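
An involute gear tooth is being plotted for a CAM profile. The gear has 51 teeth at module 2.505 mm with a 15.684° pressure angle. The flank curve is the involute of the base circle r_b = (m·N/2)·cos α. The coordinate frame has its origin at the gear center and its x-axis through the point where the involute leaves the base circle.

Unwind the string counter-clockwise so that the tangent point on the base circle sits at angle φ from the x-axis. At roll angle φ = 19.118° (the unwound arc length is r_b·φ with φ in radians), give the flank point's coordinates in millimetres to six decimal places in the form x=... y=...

x=64.828029 y=0.753120

pitch radius r_p = m·N/2 = 2.505·51/2 = 63.877500
base radius r_b = r_p·cos α = 63.877500·cos 15.684° = 61.499167
roll angle φ = 19.118° = 0.33367205 rad
x = r_b·(cos φ + φ·sin φ) = 61.499167·(0.94484607 + 0.33367205·0.32751475) = 64.828029
y = r_b·(sin φ − φ·cos φ) = 61.499167·(0.32751475 − 0.33367205·0.94484607) = 0.753120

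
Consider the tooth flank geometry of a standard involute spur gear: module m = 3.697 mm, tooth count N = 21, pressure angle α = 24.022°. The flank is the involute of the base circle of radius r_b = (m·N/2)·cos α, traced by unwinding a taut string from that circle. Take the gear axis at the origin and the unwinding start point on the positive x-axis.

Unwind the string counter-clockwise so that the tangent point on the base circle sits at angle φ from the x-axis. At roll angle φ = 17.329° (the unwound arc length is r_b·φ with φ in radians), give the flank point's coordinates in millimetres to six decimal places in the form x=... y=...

pitch radius r_p = m·N/2 = 3.697·21/2 = 38.818500
base radius r_b = r_p·cos α = 38.818500·cos 24.022° = 35.456399
roll angle φ = 17.329° = 0.30244811 rad
x = r_b·(cos φ + φ·sin φ) = 35.456399·(0.95461016 + 0.30244811·0.29785808) = 37.041186
y = r_b·(sin φ − φ·cos φ) = 35.456399·(0.29785808 − 0.30244811·0.95461016) = 0.324002

x=37.041186 y=0.324002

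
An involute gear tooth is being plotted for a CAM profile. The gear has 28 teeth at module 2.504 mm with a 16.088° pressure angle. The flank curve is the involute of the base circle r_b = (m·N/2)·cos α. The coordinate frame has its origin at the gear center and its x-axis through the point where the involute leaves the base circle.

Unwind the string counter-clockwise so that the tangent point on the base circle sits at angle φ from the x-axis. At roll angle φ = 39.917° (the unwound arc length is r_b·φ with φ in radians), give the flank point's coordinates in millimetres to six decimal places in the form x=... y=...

pitch radius r_p = m·N/2 = 2.504·28/2 = 35.056000
base radius r_b = r_p·cos α = 35.056000·cos 16.088° = 33.683109
roll angle φ = 39.917° = 0.69668308 rad
x = r_b·(cos φ + φ·sin φ) = 33.683109·(0.76697480 + 0.69668308·0.64167723) = 40.891984
y = r_b·(sin φ − φ·cos φ) = 33.683109·(0.64167723 − 0.69668308·0.76697480) = 3.615507

x=40.891984 y=3.615507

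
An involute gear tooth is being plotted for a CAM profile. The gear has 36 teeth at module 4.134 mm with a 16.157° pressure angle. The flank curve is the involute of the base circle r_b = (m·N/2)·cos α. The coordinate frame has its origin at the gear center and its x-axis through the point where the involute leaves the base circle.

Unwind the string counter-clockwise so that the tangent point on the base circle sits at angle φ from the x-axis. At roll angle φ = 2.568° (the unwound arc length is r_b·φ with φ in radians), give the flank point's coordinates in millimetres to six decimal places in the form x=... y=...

x=71.544687 y=0.002145

pitch radius r_p = m·N/2 = 4.134·36/2 = 74.412000
base radius r_b = r_p·cos α = 74.412000·cos 16.157° = 71.472934
roll angle φ = 2.568° = 0.04482006 rad
x = r_b·(cos φ + φ·sin φ) = 71.472934·(0.99899575 + 0.04482006·0.04480505) = 71.544687
y = r_b·(sin φ − φ·cos φ) = 71.472934·(0.04480505 − 0.04482006·0.99899575) = 0.002145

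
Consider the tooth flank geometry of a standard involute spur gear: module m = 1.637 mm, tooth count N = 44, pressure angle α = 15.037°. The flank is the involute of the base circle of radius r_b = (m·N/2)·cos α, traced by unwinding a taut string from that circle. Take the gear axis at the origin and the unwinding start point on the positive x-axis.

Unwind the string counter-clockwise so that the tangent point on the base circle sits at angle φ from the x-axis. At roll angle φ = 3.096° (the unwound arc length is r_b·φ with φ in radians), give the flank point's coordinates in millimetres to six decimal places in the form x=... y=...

x=34.831566 y=0.001829

pitch radius r_p = m·N/2 = 1.637·44/2 = 36.014000
base radius r_b = r_p·cos α = 36.014000·cos 15.037° = 34.780826
roll angle φ = 3.096° = 0.05403539 rad
x = r_b·(cos φ + φ·sin φ) = 34.780826·(0.99854044 + 0.05403539·0.05400910) = 34.831566
y = r_b·(sin φ − φ·cos φ) = 34.780826·(0.05400910 − 0.05403539·0.99854044) = 0.001829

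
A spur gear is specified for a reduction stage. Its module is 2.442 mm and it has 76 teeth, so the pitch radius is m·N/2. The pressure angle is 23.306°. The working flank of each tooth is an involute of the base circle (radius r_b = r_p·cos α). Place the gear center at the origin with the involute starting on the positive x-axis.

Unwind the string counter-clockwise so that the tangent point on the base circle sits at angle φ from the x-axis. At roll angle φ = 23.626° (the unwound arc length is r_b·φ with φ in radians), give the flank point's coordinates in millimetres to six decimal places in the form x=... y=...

x=92.164712 y=1.958134

pitch radius r_p = m·N/2 = 2.442·76/2 = 92.796000
base radius r_b = r_p·cos α = 92.796000·cos 23.306° = 85.224306
roll angle φ = 23.626° = 0.41235149 rad
x = r_b·(cos φ + φ·sin φ) = 85.224306·(0.91618096 + 0.41235149·0.40076482) = 92.164712
y = r_b·(sin φ − φ·cos φ) = 85.224306·(0.40076482 − 0.41235149·0.91618096) = 1.958134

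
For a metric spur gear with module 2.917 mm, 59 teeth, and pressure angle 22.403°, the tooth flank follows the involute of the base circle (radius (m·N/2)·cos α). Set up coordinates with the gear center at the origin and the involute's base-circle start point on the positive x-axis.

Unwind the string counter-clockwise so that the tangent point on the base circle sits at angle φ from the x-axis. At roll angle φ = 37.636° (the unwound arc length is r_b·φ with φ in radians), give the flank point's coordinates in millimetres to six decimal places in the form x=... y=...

x=94.912951 y=7.196857

pitch radius r_p = m·N/2 = 2.917·59/2 = 86.051500
base radius r_b = r_p·cos α = 86.051500·cos 22.403° = 79.556856
roll angle φ = 37.636° = 0.65687212 rad
x = r_b·(cos φ + φ·sin φ) = 79.556856·(0.79190612 + 0.65687212·0.61064285) = 94.912951
y = r_b·(sin φ − φ·cos φ) = 79.556856·(0.61064285 − 0.65687212·0.79190612) = 7.196857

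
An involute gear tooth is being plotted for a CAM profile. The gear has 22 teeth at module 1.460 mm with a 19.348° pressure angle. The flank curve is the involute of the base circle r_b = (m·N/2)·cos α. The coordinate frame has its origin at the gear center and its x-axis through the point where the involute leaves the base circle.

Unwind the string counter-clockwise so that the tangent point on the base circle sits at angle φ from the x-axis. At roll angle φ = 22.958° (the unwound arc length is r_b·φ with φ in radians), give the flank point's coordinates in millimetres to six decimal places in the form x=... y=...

pitch radius r_p = m·N/2 = 1.460·22/2 = 16.060000
base radius r_b = r_p·cos α = 16.060000·cos 19.348° = 15.152991
roll angle φ = 22.958° = 0.40069269 rad
x = r_b·(cos φ + φ·sin φ) = 15.152991·(0.92079103 + 0.40069269·0.39005626) = 16.321040
y = r_b·(sin φ − φ·cos φ) = 15.152991·(0.39005626 − 0.40069269·0.92079103) = 0.319759

x=16.321040 y=0.319759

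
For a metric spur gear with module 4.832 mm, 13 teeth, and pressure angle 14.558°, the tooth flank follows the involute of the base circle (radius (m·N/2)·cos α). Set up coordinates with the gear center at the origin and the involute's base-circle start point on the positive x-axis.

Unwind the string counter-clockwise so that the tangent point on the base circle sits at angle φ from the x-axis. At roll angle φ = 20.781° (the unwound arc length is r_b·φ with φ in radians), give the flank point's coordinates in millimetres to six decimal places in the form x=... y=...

x=32.333844 y=0.477149

pitch radius r_p = m·N/2 = 4.832·13/2 = 31.408000
base radius r_b = r_p·cos α = 31.408000·cos 14.558° = 30.399605
roll angle φ = 20.781° = 0.36269687 rad
x = r_b·(cos φ + φ·sin φ) = 30.399605·(0.93494338 + 0.36269687·0.35479694) = 32.333844
y = r_b·(sin φ − φ·cos φ) = 30.399605·(0.35479694 − 0.36269687·0.93494338) = 0.477149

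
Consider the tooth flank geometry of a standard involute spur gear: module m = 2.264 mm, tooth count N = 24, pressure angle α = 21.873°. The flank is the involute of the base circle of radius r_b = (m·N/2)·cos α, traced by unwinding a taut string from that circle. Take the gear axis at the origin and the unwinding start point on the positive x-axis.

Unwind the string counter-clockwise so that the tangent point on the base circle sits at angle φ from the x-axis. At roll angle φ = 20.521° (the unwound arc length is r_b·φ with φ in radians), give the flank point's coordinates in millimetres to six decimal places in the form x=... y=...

pitch radius r_p = m·N/2 = 2.264·24/2 = 27.168000
base radius r_b = r_p·cos α = 27.168000·cos 21.873° = 25.212228
roll angle φ = 20.521° = 0.35815902 rad
x = r_b·(cos φ + φ·sin φ) = 25.212228·(0.93654377 + 0.35815902·0.35055067) = 26.777823
y = r_b·(sin φ − φ·cos φ) = 25.212228·(0.35055067 − 0.35815902·0.93654377) = 0.381185

x=26.777823 y=0.381185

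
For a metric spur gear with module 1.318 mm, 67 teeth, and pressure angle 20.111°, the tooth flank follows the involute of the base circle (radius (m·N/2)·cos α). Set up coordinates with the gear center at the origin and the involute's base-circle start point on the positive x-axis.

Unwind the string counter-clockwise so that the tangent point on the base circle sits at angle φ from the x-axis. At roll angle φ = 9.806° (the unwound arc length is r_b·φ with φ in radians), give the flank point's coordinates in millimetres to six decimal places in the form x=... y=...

pitch radius r_p = m·N/2 = 1.318·67/2 = 44.153000
base radius r_b = r_p·cos α = 44.153000·cos 20.111° = 41.460915
roll angle φ = 9.806° = 0.17114699 rad
x = r_b·(cos φ + φ·sin φ) = 41.460915·(0.98539007 + 0.17114699·0.17031269) = 42.063697
y = r_b·(sin φ − φ·cos φ) = 41.460915·(0.17031269 − 0.17114699·0.98539007) = 0.069080

x=42.063697 y=0.069080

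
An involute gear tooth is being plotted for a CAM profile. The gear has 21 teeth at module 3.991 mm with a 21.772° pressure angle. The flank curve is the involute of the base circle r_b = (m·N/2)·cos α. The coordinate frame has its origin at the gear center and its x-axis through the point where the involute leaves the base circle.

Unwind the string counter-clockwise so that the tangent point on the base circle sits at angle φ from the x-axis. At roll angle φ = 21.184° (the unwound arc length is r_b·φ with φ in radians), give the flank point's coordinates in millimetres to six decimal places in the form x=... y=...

pitch radius r_p = m·N/2 = 3.991·21/2 = 41.905500
base radius r_b = r_p·cos α = 41.905500·cos 21.772° = 38.916263
roll angle φ = 21.184° = 0.36973055 rad
x = r_b·(cos φ + φ·sin φ) = 38.916263·(0.93242475 + 0.36973055·0.36136420) = 41.485987
y = r_b·(sin φ − φ·cos φ) = 38.916263·(0.36136420 − 0.36973055·0.93242475) = 0.646722

x=41.485987 y=0.646722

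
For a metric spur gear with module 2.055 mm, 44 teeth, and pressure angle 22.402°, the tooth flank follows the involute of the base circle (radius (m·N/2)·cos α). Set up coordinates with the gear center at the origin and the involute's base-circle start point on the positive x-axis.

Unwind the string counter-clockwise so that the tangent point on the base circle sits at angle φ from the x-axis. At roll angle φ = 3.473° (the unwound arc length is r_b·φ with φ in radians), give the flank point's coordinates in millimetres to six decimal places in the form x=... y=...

pitch radius r_p = m·N/2 = 2.055·44/2 = 45.210000
base radius r_b = r_p·cos α = 45.210000·cos 22.402° = 41.798125
roll angle φ = 3.473° = 0.06061528 rad
x = r_b·(cos φ + φ·sin φ) = 41.798125·(0.99816346 + 0.06061528·0.06057817) = 41.874842
y = r_b·(sin φ − φ·cos φ) = 41.798125·(0.06057817 − 0.06061528·0.99816346) = 0.003102

x=41.874842 y=0.003102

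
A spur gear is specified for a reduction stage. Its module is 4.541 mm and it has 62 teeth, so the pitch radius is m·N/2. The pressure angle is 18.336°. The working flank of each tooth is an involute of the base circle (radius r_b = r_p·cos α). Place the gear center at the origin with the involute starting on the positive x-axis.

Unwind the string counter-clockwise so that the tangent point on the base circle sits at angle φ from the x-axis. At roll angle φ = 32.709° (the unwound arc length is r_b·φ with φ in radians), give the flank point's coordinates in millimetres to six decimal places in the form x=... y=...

pitch radius r_p = m·N/2 = 4.541·62/2 = 140.771000
base radius r_b = r_p·cos α = 140.771000·cos 18.336° = 133.623775
roll angle φ = 32.709° = 0.57087975 rad
x = r_b·(cos φ + φ·sin φ) = 133.623775·(0.84142591 + 0.57087975·0.54037250) = 153.655800
y = r_b·(sin φ − φ·cos φ) = 133.623775·(0.54037250 − 0.57087975·0.84142591) = 8.020031

x=153.655800 y=8.020031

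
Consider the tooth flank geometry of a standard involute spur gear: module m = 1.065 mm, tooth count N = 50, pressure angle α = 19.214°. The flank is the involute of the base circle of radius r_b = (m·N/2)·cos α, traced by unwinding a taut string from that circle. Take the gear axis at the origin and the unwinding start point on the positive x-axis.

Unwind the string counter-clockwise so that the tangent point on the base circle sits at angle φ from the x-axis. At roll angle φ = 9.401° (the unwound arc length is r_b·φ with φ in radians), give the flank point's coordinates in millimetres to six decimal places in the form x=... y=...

pitch radius r_p = m·N/2 = 1.065·50/2 = 26.625000
base radius r_b = r_p·cos α = 26.625000·cos 19.214° = 25.141881
roll angle φ = 9.401° = 0.16407840 rad
x = r_b·(cos φ + φ·sin φ) = 25.141881·(0.98656931 + 0.16407840·0.16334318) = 25.478038
y = r_b·(sin φ − φ·cos φ) = 25.141881·(0.16334318 − 0.16407840·0.98656931) = 0.036920

x=25.478038 y=0.036920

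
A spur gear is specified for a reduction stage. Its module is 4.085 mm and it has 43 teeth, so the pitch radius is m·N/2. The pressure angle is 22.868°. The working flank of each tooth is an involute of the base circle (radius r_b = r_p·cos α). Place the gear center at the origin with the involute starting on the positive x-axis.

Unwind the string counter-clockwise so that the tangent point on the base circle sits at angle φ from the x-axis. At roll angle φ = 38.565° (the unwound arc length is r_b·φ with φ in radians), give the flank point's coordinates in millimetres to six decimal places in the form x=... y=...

x=97.231157 y=7.858981

pitch radius r_p = m·N/2 = 4.085·43/2 = 87.827500
base radius r_b = r_p·cos α = 87.827500·cos 22.868° = 80.924486
roll angle φ = 38.565° = 0.67308623 rad
x = r_b·(cos φ + φ·sin φ) = 80.924486·(0.78190143 + 0.67308623·0.62340208) = 97.231157
y = r_b·(sin φ − φ·cos φ) = 80.924486·(0.62340208 − 0.67308623·0.78190143) = 7.858981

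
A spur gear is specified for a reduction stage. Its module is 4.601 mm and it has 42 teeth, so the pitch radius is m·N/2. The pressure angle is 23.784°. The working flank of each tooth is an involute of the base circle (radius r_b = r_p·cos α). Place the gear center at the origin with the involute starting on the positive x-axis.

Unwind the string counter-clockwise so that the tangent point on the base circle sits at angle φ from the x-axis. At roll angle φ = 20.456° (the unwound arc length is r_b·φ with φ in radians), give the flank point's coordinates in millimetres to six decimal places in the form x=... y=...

pitch radius r_p = m·N/2 = 4.601·42/2 = 96.621000
base radius r_b = r_p·cos α = 96.621000·cos 23.784° = 88.415203
roll angle φ = 20.456° = 0.35702455 rad
x = r_b·(cos φ + φ·sin φ) = 88.415203·(0.93694085 + 0.35702455·0.34948797) = 93.871892
y = r_b·(sin φ − φ·cos φ) = 88.415203·(0.34948797 − 0.35702455·0.93694085) = 1.324201

x=93.871892 y=1.324201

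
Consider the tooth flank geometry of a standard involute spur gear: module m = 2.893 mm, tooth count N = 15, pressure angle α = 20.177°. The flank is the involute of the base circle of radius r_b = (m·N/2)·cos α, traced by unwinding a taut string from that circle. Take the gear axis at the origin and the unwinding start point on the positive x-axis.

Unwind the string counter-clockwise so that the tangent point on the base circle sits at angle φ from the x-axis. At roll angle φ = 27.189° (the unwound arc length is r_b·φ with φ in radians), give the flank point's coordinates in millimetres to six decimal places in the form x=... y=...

pitch radius r_p = m·N/2 = 2.893·15/2 = 21.697500
base radius r_b = r_p·cos α = 21.697500·cos 20.177° = 20.365958
roll angle φ = 27.189° = 0.47453757 rad
x = r_b·(cos φ + φ·sin φ) = 20.365958·(0.88950411 + 0.47453757·0.45692716) = 22.531536
y = r_b·(sin φ − φ·cos φ) = 20.365958·(0.45692716 − 0.47453757·0.88950411) = 0.709225

x=22.531536 y=0.709225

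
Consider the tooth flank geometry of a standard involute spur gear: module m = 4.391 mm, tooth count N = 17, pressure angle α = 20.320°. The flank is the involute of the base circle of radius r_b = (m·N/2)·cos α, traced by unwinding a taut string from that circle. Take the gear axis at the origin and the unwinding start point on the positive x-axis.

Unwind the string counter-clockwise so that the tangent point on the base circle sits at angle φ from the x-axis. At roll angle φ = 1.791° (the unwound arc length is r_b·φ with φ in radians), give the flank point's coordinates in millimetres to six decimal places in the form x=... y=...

x=35.017871 y=0.000356

pitch radius r_p = m·N/2 = 4.391·17/2 = 37.323500
base radius r_b = r_p·cos α = 37.323500·cos 20.320° = 35.000776
roll angle φ = 1.791° = 0.03125885 rad
x = r_b·(cos φ + φ·sin φ) = 35.000776·(0.99951148 + 0.03125885·0.03125376) = 35.017871
y = r_b·(sin φ − φ·cos φ) = 35.000776·(0.03125376 − 0.03125885·0.99951148) = 0.000356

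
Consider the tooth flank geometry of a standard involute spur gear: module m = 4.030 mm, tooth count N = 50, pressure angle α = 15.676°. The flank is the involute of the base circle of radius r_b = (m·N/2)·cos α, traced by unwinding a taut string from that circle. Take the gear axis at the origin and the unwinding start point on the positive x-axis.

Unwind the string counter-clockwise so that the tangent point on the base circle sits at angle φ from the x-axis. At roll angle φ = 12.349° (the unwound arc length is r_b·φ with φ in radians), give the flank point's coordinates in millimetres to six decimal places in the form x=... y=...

x=99.229561 y=0.322234

pitch radius r_p = m·N/2 = 4.030·50/2 = 100.750000
base radius r_b = r_p·cos α = 100.750000·cos 15.676° = 97.002605
roll angle φ = 12.349° = 0.21553071 rad
x = r_b·(cos φ + φ·sin φ) = 97.002605·(0.97686303 + 0.21553071·0.21386589) = 99.229561
y = r_b·(sin φ − φ·cos φ) = 97.002605·(0.21386589 − 0.21553071·0.97686303) = 0.322234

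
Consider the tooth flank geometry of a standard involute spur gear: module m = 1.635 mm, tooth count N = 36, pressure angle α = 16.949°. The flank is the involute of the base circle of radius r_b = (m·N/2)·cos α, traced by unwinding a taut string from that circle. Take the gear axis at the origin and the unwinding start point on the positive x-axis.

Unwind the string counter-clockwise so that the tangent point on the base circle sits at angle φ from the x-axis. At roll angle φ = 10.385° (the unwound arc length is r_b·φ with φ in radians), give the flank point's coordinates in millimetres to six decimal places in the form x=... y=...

pitch radius r_p = m·N/2 = 1.635·36/2 = 29.430000
base radius r_b = r_p·cos α = 29.430000·cos 16.949° = 28.151697
roll angle φ = 10.385° = 0.18125244 rad
x = r_b·(cos φ + φ·sin φ) = 28.151697·(0.98361870 + 0.18125244·0.18026164) = 28.610332
y = r_b·(sin φ − φ·cos φ) = 28.151697·(0.18026164 − 0.18125244·0.98361870) = 0.055694

x=28.610332 y=0.055694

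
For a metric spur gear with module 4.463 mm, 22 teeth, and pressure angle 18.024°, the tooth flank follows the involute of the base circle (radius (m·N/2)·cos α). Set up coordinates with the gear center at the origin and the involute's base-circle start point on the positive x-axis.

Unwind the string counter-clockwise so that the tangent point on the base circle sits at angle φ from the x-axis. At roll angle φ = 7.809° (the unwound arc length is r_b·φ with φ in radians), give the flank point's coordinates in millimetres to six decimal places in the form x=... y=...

x=47.115440 y=0.039324

pitch radius r_p = m·N/2 = 4.463·22/2 = 49.093000
base radius r_b = r_p·cos α = 49.093000·cos 18.024° = 46.683859
roll angle φ = 7.809° = 0.13629276 rad
x = r_b·(cos φ + φ·sin φ) = 46.683859·(0.99072651 + 0.13629276·0.13587120) = 47.115440
y = r_b·(sin φ − φ·cos φ) = 46.683859·(0.13587120 − 0.13629276·0.99072651) = 0.039324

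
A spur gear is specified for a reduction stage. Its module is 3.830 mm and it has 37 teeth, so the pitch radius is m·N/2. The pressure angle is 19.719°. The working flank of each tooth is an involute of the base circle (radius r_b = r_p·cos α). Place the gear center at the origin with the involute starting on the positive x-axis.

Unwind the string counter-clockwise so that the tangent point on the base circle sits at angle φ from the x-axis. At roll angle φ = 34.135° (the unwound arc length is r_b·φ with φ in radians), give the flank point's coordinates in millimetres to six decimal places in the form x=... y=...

pitch radius r_p = m·N/2 = 3.830·37/2 = 70.855000
base radius r_b = r_p·cos α = 70.855000·cos 19.719° = 66.699971
roll angle φ = 34.135° = 0.59576814 rad
x = r_b·(cos φ + φ·sin φ) = 66.699971·(0.82771771 + 0.59576814·0.56114472) = 77.507358
y = r_b·(sin φ − φ·cos φ) = 66.699971·(0.56114472 − 0.59576814·0.82771771) = 4.536724

x=77.507358 y=4.536724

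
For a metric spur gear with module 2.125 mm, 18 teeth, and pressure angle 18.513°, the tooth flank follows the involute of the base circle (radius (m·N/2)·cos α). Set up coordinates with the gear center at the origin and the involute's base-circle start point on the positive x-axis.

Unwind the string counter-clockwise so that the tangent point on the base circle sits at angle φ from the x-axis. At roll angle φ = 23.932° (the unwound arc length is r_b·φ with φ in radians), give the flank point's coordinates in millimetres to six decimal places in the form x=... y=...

pitch radius r_p = m·N/2 = 2.125·18/2 = 19.125000
base radius r_b = r_p·cos α = 19.125000·cos 18.513° = 18.135313
roll angle φ = 23.932° = 0.41769220 rad
x = r_b·(cos φ + φ·sin φ) = 18.135313·(0.91402754 + 0.41769220·0.40565214) = 19.648981
y = r_b·(sin φ − φ·cos φ) = 18.135313·(0.40565214 − 0.41769220·0.91402754) = 0.432889

x=19.648981 y=0.432889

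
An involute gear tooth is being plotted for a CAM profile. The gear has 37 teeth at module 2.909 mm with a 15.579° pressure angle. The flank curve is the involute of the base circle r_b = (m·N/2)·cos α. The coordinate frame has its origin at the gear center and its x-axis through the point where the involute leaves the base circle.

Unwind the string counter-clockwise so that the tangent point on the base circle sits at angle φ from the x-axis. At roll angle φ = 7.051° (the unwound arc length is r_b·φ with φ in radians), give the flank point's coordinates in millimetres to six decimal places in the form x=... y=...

x=52.230396 y=0.032156

pitch radius r_p = m·N/2 = 2.909·37/2 = 53.816500
base radius r_b = r_p·cos α = 53.816500·cos 15.579° = 51.839339
roll angle φ = 7.051° = 0.12306317 rad
x = r_b·(cos φ + φ·sin φ) = 51.839339·(0.99243728 + 0.12306317·0.12275278) = 52.230396
y = r_b·(sin φ − φ·cos φ) = 51.839339·(0.12275278 − 0.12306317·0.99243728) = 0.032156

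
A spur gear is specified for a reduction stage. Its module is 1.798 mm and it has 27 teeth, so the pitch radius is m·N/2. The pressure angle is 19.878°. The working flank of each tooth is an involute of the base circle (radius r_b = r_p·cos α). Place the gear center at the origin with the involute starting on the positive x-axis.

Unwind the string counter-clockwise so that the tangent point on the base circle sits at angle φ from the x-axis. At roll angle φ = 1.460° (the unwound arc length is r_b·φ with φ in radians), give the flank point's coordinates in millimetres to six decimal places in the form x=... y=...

x=22.834194 y=0.000126

pitch radius r_p = m·N/2 = 1.798·27/2 = 24.273000
base radius r_b = r_p·cos α = 24.273000·cos 19.878° = 22.826784
roll angle φ = 1.460° = 0.02548181 rad
x = r_b·(cos φ + φ·sin φ) = 22.826784·(0.99967536 + 0.02548181·0.02547905) = 22.834194
y = r_b·(sin φ − φ·cos φ) = 22.826784·(0.02547905 − 0.02548181·0.99967536) = 0.000126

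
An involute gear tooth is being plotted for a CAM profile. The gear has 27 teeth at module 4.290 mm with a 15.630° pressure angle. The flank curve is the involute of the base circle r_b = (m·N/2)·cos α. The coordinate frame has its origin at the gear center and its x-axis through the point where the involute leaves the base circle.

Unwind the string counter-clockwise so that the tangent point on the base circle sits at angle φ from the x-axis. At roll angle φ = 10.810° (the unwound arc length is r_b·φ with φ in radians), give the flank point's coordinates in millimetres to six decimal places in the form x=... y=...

pitch radius r_p = m·N/2 = 4.290·27/2 = 57.915000
base radius r_b = r_p·cos α = 57.915000·cos 15.630° = 55.773398
roll angle φ = 10.810° = 0.18867009 rad
x = r_b·(cos φ + φ·sin φ) = 55.773398·(0.98225453 + 0.18867009·0.18755275) = 56.757247
y = r_b·(sin φ − φ·cos φ) = 55.773398·(0.18755275 − 0.18867009·0.98225453) = 0.124414

x=56.757247 y=0.124414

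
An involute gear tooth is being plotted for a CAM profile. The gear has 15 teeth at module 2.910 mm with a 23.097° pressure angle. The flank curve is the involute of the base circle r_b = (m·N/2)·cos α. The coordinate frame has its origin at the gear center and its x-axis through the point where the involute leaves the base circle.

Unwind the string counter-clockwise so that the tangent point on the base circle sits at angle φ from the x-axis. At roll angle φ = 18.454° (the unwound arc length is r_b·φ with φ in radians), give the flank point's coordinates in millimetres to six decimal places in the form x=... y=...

x=21.089996 y=0.221278

pitch radius r_p = m·N/2 = 2.910·15/2 = 21.825000
base radius r_b = r_p·cos α = 21.825000·cos 23.097° = 20.075552
roll angle φ = 18.454° = 0.32208306 rad
x = r_b·(cos φ + φ·sin φ) = 20.075552·(0.94857810 + 0.32208306·0.31654319) = 21.089996
y = r_b·(sin φ − φ·cos φ) = 20.075552·(0.31654319 − 0.32208306·0.94857810) = 0.221278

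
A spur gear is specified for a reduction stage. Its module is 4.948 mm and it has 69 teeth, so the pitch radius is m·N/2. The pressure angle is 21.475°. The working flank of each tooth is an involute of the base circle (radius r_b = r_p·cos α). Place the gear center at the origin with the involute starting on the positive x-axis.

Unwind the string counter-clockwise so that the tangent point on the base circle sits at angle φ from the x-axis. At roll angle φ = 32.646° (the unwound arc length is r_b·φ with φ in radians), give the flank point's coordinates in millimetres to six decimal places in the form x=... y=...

pitch radius r_p = m·N/2 = 4.948·69/2 = 170.706000
base radius r_b = r_p·cos α = 170.706000·cos 21.475° = 158.855145
roll angle φ = 32.646° = 0.56978019 rad
x = r_b·(cos φ + φ·sin φ) = 158.855145·(0.84201957 + 0.56978019·0.53944698) = 182.585843
y = r_b·(sin φ − φ·cos φ) = 158.855145·(0.53944698 − 0.56978019·0.84201957) = 9.480619

x=182.585843 y=9.480619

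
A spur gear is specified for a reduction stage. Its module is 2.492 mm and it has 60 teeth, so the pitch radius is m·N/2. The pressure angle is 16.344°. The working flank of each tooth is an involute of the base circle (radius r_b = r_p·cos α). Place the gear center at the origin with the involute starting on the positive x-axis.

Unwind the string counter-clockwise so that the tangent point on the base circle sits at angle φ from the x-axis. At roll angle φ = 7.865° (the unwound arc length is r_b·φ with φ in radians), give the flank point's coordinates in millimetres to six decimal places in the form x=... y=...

x=72.411620 y=0.061737

pitch radius r_p = m·N/2 = 2.492·60/2 = 74.760000
base radius r_b = r_p·cos α = 74.760000·cos 16.344° = 71.738909
roll angle φ = 7.865° = 0.13727015 rad
x = r_b·(cos φ + φ·sin φ) = 71.738909·(0.99059324 + 0.13727015·0.13683945) = 72.411620
y = r_b·(sin φ − φ·cos φ) = 71.738909·(0.13683945 − 0.13727015·0.99059324) = 0.061737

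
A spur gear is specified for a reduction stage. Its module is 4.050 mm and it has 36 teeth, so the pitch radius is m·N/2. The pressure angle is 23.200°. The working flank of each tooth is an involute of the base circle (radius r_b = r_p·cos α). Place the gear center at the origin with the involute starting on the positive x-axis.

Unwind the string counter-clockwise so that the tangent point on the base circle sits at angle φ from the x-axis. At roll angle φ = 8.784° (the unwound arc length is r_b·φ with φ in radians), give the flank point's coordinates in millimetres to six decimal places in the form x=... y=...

x=67.787783 y=0.080292

pitch radius r_p = m·N/2 = 4.050·36/2 = 72.900000
base radius r_b = r_p·cos α = 72.900000·cos 23.200° = 67.004966
roll angle φ = 8.784° = 0.15330972 rad
x = r_b·(cos φ + φ·sin φ) = 67.004966·(0.98827106 + 0.15330972·0.15270986) = 67.787783
y = r_b·(sin φ − φ·cos φ) = 67.004966·(0.15270986 − 0.15330972·0.98827106) = 0.080292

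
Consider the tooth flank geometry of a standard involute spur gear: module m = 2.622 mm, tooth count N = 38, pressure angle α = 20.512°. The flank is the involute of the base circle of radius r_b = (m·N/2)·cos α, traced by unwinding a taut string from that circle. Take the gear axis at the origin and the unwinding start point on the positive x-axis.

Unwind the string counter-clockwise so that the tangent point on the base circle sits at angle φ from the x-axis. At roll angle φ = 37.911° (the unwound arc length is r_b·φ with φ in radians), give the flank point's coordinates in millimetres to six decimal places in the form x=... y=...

x=55.782414 y=4.311339

pitch radius r_p = m·N/2 = 2.622·38/2 = 49.818000
base radius r_b = r_p·cos α = 49.818000·cos 20.512° = 46.659480
roll angle φ = 37.911° = 0.66167177 rad
x = r_b·(cos φ + φ·sin φ) = 46.659480·(0.78896614 + 0.66167177·0.61443668) = 55.782414
y = r_b·(sin φ − φ·cos φ) = 46.659480·(0.61443668 − 0.66167177·0.78896614) = 4.311339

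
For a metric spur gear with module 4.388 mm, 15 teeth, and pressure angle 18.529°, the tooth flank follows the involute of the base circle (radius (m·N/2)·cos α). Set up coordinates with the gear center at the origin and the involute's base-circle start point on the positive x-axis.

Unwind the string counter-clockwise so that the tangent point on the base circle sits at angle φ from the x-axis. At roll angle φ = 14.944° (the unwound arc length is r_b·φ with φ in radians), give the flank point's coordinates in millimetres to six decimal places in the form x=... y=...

pitch radius r_p = m·N/2 = 4.388·15/2 = 32.910000
base radius r_b = r_p·cos α = 32.910000·cos 18.529° = 31.204042
roll angle φ = 14.944° = 0.26082200 rad
x = r_b·(cos φ + φ·sin φ) = 31.204042·(0.96617833 + 0.26082200·0.25787484) = 32.247435
y = r_b·(sin φ − φ·cos φ) = 31.204042·(0.25787484 − 0.26082200·0.96617833) = 0.183301

x=32.247435 y=0.183301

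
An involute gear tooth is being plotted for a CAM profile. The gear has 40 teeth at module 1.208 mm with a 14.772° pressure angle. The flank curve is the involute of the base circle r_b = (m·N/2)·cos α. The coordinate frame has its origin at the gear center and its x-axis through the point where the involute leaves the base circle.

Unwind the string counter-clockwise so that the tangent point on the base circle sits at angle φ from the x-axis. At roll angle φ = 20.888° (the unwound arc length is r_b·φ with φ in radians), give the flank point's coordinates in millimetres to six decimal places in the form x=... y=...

pitch radius r_p = m·N/2 = 1.208·40/2 = 24.160000
base radius r_b = r_p·cos α = 24.160000·cos 14.772° = 23.361466
roll angle φ = 20.888° = 0.36456437 rad
x = r_b·(cos φ + φ·sin φ) = 23.361466·(0.93427917 + 0.36456437·0.35654233) = 24.862716
y = r_b·(sin φ − φ·cos φ) = 23.361466·(0.35654233 − 0.36456437·0.93427917) = 0.372322

x=24.862716 y=0.372322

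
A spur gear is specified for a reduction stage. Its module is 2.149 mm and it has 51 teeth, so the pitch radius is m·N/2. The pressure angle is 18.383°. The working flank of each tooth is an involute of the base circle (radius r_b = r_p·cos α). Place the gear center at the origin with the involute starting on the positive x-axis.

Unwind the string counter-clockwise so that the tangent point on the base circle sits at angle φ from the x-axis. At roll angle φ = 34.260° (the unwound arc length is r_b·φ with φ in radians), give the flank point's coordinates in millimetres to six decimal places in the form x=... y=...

pitch radius r_p = m·N/2 = 2.149·51/2 = 54.799500
base radius r_b = r_p·cos α = 54.799500·cos 18.383° = 52.003061
roll angle φ = 34.260° = 0.59794980 rad
x = r_b·(cos φ + φ·sin φ) = 52.003061·(0.82649151 + 0.59794980·0.56294919) = 60.485117
y = r_b·(sin φ − φ·cos φ) = 52.003061·(0.56294919 − 0.59794980·0.82649151) = 3.575146

x=60.485117 y=3.575146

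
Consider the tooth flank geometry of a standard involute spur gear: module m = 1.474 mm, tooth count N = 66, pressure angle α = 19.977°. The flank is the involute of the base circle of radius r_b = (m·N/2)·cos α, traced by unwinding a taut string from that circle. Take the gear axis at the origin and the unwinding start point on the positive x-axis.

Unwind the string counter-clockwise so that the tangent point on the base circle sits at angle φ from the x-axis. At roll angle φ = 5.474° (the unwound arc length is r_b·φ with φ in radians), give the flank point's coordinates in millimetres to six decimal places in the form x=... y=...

pitch radius r_p = m·N/2 = 1.474·66/2 = 48.642000
base radius r_b = r_p·cos α = 48.642000·cos 19.977° = 45.715203
roll angle φ = 5.474° = 0.09553932 rad
x = r_b·(cos φ + φ·sin φ) = 45.715203·(0.99543959 + 0.09553932·0.09539405) = 45.923366
y = r_b·(sin φ − φ·cos φ) = 45.715203·(0.09539405 − 0.09553932·0.99543959) = 0.013277

x=45.923366 y=0.013277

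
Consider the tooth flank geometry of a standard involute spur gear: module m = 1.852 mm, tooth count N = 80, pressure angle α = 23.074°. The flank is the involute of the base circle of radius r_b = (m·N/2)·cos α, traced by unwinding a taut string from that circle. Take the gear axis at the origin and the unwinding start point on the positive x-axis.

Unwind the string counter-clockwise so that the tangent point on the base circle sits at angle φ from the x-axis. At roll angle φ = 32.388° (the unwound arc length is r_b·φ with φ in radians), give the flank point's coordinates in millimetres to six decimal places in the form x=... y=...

x=78.187865 y=3.973841

pitch radius r_p = m·N/2 = 1.852·80/2 = 74.080000
base radius r_b = r_p·cos α = 74.080000·cos 23.074° = 68.153558
roll angle φ = 32.388° = 0.56527724 rad
x = r_b·(cos φ + φ·sin φ) = 68.153558·(0.84444013 + 0.56527724·0.53564995) = 78.187865
y = r_b·(sin φ − φ·cos φ) = 68.153558·(0.53564995 − 0.56527724·0.84444013) = 3.973841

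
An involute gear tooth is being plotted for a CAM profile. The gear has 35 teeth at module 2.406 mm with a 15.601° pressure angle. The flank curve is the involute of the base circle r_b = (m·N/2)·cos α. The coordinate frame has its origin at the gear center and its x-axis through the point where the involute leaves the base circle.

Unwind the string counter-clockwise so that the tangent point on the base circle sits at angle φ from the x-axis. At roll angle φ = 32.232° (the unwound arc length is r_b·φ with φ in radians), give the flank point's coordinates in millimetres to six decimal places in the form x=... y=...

pitch radius r_p = m·N/2 = 2.406·35/2 = 42.105000
base radius r_b = r_p·cos α = 42.105000·cos 15.601° = 40.553762
roll angle φ = 32.232° = 0.56255452 rad
x = r_b·(cos φ + φ·sin φ) = 40.553762·(0.84589542 + 0.56255452·0.53334880) = 46.471902
y = r_b·(sin φ − φ·cos φ) = 40.553762·(0.53334880 − 0.56255452·0.84589542) = 2.331294

x=46.471902 y=2.331294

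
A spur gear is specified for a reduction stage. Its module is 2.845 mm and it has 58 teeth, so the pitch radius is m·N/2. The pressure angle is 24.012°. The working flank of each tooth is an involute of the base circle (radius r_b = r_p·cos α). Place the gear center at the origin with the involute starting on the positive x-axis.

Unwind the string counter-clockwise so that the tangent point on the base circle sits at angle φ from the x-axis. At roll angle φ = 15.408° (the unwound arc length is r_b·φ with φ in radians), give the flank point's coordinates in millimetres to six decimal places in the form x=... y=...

x=78.041096 y=0.485038

pitch radius r_p = m·N/2 = 2.845·58/2 = 82.505000
base radius r_b = r_p·cos α = 82.505000·cos 24.012° = 75.365038
roll angle φ = 15.408° = 0.26892033 rad
x = r_b·(cos φ + φ·sin φ) = 75.365038·(0.96405832 + 0.26892033·0.26569073) = 78.041096
y = r_b·(sin φ − φ·cos φ) = 75.365038·(0.26569073 − 0.26892033·0.96405832) = 0.485038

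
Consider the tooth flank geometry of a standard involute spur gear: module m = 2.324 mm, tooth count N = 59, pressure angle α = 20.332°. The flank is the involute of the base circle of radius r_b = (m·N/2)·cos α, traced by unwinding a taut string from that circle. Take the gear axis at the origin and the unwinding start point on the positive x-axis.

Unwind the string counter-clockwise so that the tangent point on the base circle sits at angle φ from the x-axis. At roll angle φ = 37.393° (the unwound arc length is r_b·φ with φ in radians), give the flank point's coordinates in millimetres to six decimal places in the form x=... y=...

x=76.553500 y=5.706762

pitch radius r_p = m·N/2 = 2.324·59/2 = 68.558000
base radius r_b = r_p·cos α = 68.558000·cos 20.332° = 64.286495
roll angle φ = 37.393° = 0.65263097 rad
x = r_b·(cos φ + φ·sin φ) = 64.286495·(0.79448882 + 0.65263097·0.60727878) = 76.553500
y = r_b·(sin φ − φ·cos φ) = 64.286495·(0.60727878 − 0.65263097·0.79448882) = 5.706762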